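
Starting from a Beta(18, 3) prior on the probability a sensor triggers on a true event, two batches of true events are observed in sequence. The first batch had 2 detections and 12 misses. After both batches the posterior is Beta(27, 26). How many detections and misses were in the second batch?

7 detections and 11 misses

Because Beta–binomial updating is additive in the counts, the combined data contributed (α_post−α_prior, β_post−β_prior) successes and failures.
Total across both batches: 27−18=9 detections, 26−3=23 misses.
Subtract the first batch: 9−2=7 detections and 23−12=11 misses.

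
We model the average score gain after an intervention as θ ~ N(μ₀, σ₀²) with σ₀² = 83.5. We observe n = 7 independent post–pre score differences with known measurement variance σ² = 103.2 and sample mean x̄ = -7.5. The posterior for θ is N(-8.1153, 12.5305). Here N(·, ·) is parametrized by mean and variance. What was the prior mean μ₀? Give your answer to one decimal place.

μ₀ = -11.6

The posterior mean is a precision-weighted average: μ_n = (τ₀μ₀ + τ_data·x̄)/(τ₀+τ_data), with τ₀=1/σ₀² and τ_data=n/σ².
Here τ₀ = 1/83.5 = 0.011976 and τ_data = 7/103.2 = 0.067829, so τ_n = 0.079805.
Rearranging for μ₀: μ₀ = (μ_n·τ_n − τ_data·x̄)/τ₀ = (-8.1153·0.079805 − 0.067829·-7.5) / 0.011976 = -0.138924/0.011976 ≈ -11.6.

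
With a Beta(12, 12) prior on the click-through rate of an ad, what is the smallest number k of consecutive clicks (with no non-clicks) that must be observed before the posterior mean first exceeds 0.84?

k = 52

After k clicks and 0 non-clicks the posterior is Beta(12+k, 12), with mean (12+k)/(12+12+k).
Set (12+k)/(24+k) > 0.84 and solve: k > (0.84·24 − 12)/(1 − 0.84) = 51.000.
The smallest integer exceeding 51.000 is 52, and checking k=52: (64)/(76) = 0.8421 > 0.84.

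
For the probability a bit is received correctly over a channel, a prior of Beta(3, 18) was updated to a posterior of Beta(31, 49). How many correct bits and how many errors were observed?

A Beta(a, b) prior with s successes and f failures in binomial data gives a Beta(a+s, b+f) posterior.
Match parameters: s=31−3=28, f=49−18=31.

28 correct bits and 31 errors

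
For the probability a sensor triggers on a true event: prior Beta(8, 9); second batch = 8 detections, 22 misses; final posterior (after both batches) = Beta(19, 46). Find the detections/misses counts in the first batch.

Sequential conjugate updates are equivalent to a single update on the pooled data, so total successes = posterior α − prior α and total failures = posterior β − prior β.
Total across both batches: 19−8=11 detections, 46−9=37 misses.
Subtract the second batch: 11−8=3 detections and 37−22=15 misses.

3 detections and 15 misses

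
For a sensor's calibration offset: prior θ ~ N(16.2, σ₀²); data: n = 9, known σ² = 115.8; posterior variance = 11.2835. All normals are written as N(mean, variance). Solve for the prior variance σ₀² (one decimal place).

σ₀² = 91.7

Posterior precision equals prior precision plus data precision: 1/σ_n² = 1/σ₀² + n/σ².
So 1/σ₀² = 1/11.2835 − 9/115.8 = 0.088625 − 0.077720 = 0.010905.
Hence σ₀² = 1/0.010905 ≈ 91.7.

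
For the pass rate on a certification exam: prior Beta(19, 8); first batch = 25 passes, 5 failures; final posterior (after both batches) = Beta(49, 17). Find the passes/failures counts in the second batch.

5 passes and 4 failures

Sequential conjugate updates are equivalent to a single update on the pooled data, so total successes = posterior α − prior α and total failures = posterior β − prior β.
Total across both batches: 49−19=30 passes, 17−8=9 failures.
Subtract the first batch: 30−25=5 passes and 9−5=4 failures.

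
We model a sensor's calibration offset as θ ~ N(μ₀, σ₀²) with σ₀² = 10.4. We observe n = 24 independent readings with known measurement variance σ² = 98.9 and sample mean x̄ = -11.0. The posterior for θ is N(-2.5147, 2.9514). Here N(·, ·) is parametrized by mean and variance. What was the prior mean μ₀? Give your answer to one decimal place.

μ₀ = 18.9

The posterior mean is a precision-weighted average: μ_n = (τ₀μ₀ + τ_data·x̄)/(τ₀+τ_data), with τ₀=1/σ₀² and τ_data=n/σ².
Here τ₀ = 1/10.4 = 0.096154 and τ_data = 24/98.9 = 0.242669, so τ_n = 0.338823.
Rearranging for μ₀: μ₀ = (μ_n·τ_n − τ_data·x̄)/τ₀ = (-2.5147·0.338823 − 0.242669·-11.0) / 0.096154 = 1.817321/0.096154 ≈ 18.9.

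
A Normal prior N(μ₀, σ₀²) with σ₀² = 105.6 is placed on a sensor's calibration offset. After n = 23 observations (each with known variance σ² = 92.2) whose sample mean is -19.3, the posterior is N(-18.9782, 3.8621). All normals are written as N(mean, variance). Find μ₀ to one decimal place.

μ₀ = -10.5

The posterior mean is a precision-weighted average: μ_n = (τ₀μ₀ + τ_data·x̄)/(τ₀+τ_data), with τ₀=1/σ₀² and τ_data=n/σ².
Here τ₀ = 1/105.6 = 0.009470 and τ_data = 23/92.2 = 0.249458, so τ_n = 0.258928.
Rearranging for μ₀: μ₀ = (μ_n·τ_n − τ_data·x̄)/τ₀ = (-18.9782·0.258928 − 0.249458·-19.3) / 0.009470 = -0.099448/0.009470 ≈ -10.5.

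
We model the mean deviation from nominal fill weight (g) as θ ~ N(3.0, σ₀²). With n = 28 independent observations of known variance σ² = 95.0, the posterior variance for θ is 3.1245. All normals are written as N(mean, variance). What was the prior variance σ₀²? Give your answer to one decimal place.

σ₀² = 39.5

Posterior precision equals prior precision plus data precision: 1/σ_n² = 1/σ₀² + n/σ².
So 1/σ₀² = 1/3.1245 − 28/95.0 = 0.320051 − 0.294737 = 0.025314.
Hence σ₀² = 1/0.025314 ≈ 39.5.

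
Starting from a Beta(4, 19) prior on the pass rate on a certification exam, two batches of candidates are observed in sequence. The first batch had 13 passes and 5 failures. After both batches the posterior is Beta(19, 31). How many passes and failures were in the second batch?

2 passes and 7 failures

Because Beta–binomial updating is additive in the counts, the combined data contributed (α_post−α_prior, β_post−β_prior) successes and failures.
Total across both batches: 19−4=15 passes, 31−19=12 failures.
Subtract the first batch: 15−13=2 passes and 12−5=7 failures.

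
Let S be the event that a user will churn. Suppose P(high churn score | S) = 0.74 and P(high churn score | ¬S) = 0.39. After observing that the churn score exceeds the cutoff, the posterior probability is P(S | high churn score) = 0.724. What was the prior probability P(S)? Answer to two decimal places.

Bayes' rule in odds form gives O(S|E) = O(S)·[P(E|S)/P(E|¬S)], hence O(S) = O(S|E)/LR.
Posterior odds = 0.724/(1−0.724) = 2.6232. LR = 0.74/0.39 = 1.8974.
Prior odds = 2.6232/1.8974 = 1.3825, so P(S) = 1.3825/(1+1.3825) ≈ 0.58.

P(S) = 0.58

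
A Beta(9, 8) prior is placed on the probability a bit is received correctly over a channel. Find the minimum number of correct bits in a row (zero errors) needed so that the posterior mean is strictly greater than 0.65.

k = 6

After k correct bits and 0 errors the posterior is Beta(9+k, 8), with mean (9+k)/(9+8+k).
Set (9+k)/(17+k) > 0.65 and solve: k > (0.65·17 − 9)/(1 − 0.65) = 5.857.
The smallest integer exceeding 5.857 is 6, and checking k=6: (15)/(23) = 0.6522 > 0.65.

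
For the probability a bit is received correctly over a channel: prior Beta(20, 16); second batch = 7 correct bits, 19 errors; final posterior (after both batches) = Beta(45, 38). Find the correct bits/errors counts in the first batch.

Because Beta–binomial updating is additive in the counts, the combined data contributed (α_post−α_prior, β_post−β_prior) successes and failures.
Total across both batches: 45−20=25 correct bits, 38−16=22 errors.
Subtract the second batch: 25−7=18 correct bits and 22−19=3 errors.

18 correct bits and 3 errors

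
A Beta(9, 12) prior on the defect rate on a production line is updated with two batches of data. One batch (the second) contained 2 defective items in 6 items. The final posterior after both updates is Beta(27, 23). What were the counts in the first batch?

Because Beta–binomial updating is additive in the counts, the combined data contributed (α_post−α_prior, β_post−β_prior) successes and failures.
Total across both batches: 27−9=18 defective items, 23−12=11 good items.
Subtract the second batch: 18−2=16 defective items and 11−4=7 good items.

16 defective items and 7 good items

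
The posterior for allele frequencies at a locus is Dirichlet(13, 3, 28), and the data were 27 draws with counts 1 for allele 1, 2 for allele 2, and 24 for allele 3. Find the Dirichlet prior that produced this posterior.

Dirichlet(12, 1, 4)

For a Dirichlet(α) prior with multinomial counts c, the posterior is Dirichlet(α + c) componentwise.
Subtract each count from the matching posterior parameter: 13−1=12, 3−2=1, 28−24=4.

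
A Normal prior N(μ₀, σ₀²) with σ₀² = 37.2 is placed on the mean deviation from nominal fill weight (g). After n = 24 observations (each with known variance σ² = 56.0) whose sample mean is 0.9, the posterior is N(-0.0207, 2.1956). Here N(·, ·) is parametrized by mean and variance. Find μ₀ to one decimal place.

The posterior mean is a precision-weighted average: μ_n = (τ₀μ₀ + τ_data·x̄)/(τ₀+τ_data), with τ₀=1/σ₀² and τ_data=n/σ².
Here τ₀ = 1/37.2 = 0.026882 and τ_data = 24/56.0 = 0.428571, so τ_n = 0.455453.
Rearranging for μ₀: μ₀ = (μ_n·τ_n − τ_data·x̄)/τ₀ = (-0.0207·0.455453 − 0.428571·0.9) / 0.026882 = -0.395142/0.026882 ≈ -14.7.

μ₀ = -14.7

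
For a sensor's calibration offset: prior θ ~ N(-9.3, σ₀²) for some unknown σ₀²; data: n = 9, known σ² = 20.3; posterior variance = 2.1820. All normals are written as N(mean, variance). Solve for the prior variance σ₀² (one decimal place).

σ₀² = 66.9

For the Normal–Normal model with known σ², precisions add: τ_n = τ₀ + n/σ².
So 1/σ₀² = 1/2.1820 − 9/20.3 = 0.458295 − 0.443350 = 0.014945.
Hence σ₀² = 1/0.014945 ≈ 66.9.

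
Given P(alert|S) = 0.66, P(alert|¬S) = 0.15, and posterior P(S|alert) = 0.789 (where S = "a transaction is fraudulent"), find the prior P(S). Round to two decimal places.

P(S) = 0.46

In odds form, posterior odds = prior odds × likelihood ratio, so prior odds = posterior odds ÷ LR.
Posterior odds = 0.789/(1−0.789) = 3.7393. LR = 0.66/0.15 = 4.4000.
Prior odds = 3.7393/4.4000 = 0.8498, so P(S) = 0.8498/(1+0.8498) ≈ 0.46.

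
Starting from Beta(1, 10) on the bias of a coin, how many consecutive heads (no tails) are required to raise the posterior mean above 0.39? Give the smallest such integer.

k = 6

After k heads and 0 tails the posterior is Beta(1+k, 10), with mean (1+k)/(1+10+k).
Set (1+k)/(11+k) > 0.39 and solve: k > (0.39·11 − 1)/(1 − 0.39) = 5.393.
The smallest integer exceeding 5.393 is 6, and checking k=6: (7)/(17) = 0.4118 > 0.39.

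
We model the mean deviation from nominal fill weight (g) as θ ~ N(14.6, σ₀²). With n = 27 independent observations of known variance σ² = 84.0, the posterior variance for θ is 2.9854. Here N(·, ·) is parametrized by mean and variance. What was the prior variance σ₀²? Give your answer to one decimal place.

Posterior precision equals prior precision plus data precision: 1/σ_n² = 1/σ₀² + n/σ².
So 1/σ₀² = 1/2.9854 − 27/84.0 = 0.334963 − 0.321429 = 0.013534.
Hence σ₀² = 1/0.013534 ≈ 73.9.

σ₀² = 73.9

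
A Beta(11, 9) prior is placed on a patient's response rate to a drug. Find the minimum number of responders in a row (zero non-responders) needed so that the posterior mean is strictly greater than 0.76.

k = 18

After k responders and 0 non-responders the posterior is Beta(11+k, 9), with mean (11+k)/(11+9+k).
Set (11+k)/(20+k) > 0.76 and solve: k > (0.76·20 − 11)/(1 − 0.76) = 17.500.
The smallest integer exceeding 17.500 is 18.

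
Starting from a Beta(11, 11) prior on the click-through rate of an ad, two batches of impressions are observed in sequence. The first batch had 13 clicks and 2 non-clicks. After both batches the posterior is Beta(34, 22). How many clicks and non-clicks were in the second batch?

Because Beta–binomial updating is additive in the counts, the combined data contributed (α_post−α_prior, β_post−β_prior) successes and failures.
Total across both batches: 34−11=23 clicks, 22−11=11 non-clicks.
Subtract the first batch: 23−13=10 clicks and 11−2=9 non-clicks.

10 clicks and 9 non-clicks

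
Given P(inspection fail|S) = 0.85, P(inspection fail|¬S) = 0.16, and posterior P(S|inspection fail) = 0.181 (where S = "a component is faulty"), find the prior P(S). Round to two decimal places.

P(S) = 0.04

In odds form, posterior odds = prior odds × likelihood ratio, so prior odds = posterior odds ÷ LR.
Posterior odds = 0.181/(1−0.181) = 0.2210. LR = 0.85/0.16 = 5.3125.
Prior odds = 0.2210/5.3125 = 0.0416, so P(S) = 0.0416/(1+0.0416) ≈ 0.04.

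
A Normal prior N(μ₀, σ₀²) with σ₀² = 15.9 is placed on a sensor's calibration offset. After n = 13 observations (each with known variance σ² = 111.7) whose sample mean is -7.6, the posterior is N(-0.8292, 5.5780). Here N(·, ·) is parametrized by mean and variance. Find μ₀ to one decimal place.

With known observation variance, the Normal–Normal posterior has precision τ_n = τ₀ + n/σ² and mean μ_n = (τ₀μ₀ + (n/σ²)x̄)/τ_n.
Here τ₀ = 1/15.9 = 0.062893 and τ_data = 13/111.7 = 0.116383, so τ_n = 0.179276.
Rearranging for μ₀: μ₀ = (μ_n·τ_n − τ_data·x̄)/τ₀ = (-0.8292·0.179276 − 0.116383·-7.6) / 0.062893 = 0.735855/0.062893 ≈ 11.7.

μ₀ = 11.7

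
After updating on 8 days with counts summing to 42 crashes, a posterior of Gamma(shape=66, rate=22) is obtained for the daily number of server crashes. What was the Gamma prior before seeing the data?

Gamma–Poisson conjugacy: posterior shape = α + Σxᵢ, posterior rate = β + n.
So α = 66 − 42 = 24 and β = 22 − 8 = 14.

Gamma(shape=24, rate=14)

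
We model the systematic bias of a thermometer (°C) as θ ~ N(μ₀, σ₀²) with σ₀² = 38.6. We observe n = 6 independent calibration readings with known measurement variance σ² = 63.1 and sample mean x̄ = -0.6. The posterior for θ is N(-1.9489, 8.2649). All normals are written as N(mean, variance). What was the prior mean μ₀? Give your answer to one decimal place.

With known observation variance, the Normal–Normal posterior has precision τ_n = τ₀ + n/σ² and mean μ_n = (τ₀μ₀ + (n/σ²)x̄)/τ_n.
Here τ₀ = 1/38.6 = 0.025907 and τ_data = 6/63.1 = 0.095087, so τ_n = 0.120994.
Rearranging for μ₀: μ₀ = (μ_n·τ_n − τ_data·x̄)/τ₀ = (-1.9489·0.120994 − 0.095087·-0.6) / 0.025907 = -0.178753/0.025907 ≈ -6.9.

μ₀ = -6.9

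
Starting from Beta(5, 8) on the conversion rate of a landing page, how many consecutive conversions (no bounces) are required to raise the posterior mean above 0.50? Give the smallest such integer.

After k conversions and 0 bounces the posterior is Beta(5+k, 8), with mean (5+k)/(5+8+k).
Set (5+k)/(13+k) > 0.50 and solve: k > (0.50·13 − 5)/(1 − 0.50) = 3.000.
The smallest integer exceeding 3.000 is 4, and checking k=4: (9)/(17) = 0.5294 > 0.50.

k = 4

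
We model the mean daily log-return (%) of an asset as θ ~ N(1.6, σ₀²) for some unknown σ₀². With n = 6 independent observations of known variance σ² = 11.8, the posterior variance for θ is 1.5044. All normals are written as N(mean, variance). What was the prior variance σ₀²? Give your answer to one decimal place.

σ₀² = 6.4

Posterior precision equals prior precision plus data precision: 1/σ_n² = 1/σ₀² + n/σ².
So 1/σ₀² = 1/1.5044 − 6/11.8 = 0.664717 − 0.508475 = 0.156242.
Hence σ₀² = 1/0.156242 ≈ 6.4.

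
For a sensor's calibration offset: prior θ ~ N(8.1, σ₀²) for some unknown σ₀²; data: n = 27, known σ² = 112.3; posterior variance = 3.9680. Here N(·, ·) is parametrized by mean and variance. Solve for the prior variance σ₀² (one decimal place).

Posterior precision equals prior precision plus data precision: 1/σ_n² = 1/σ₀² + n/σ².
So 1/σ₀² = 1/3.9680 − 27/112.3 = 0.252016 − 0.240427 = 0.011589.
Hence σ₀² = 1/0.011589 ≈ 86.3.

σ₀² = 86.3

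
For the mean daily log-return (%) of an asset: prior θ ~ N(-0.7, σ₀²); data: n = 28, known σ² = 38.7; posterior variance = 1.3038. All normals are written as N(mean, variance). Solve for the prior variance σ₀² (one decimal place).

σ₀² = 23.0

For the Normal–Normal model with known σ², precisions add: τ_n = τ₀ + n/σ².
So 1/σ₀² = 1/1.3038 − 28/38.7 = 0.766989 − 0.723514 = 0.043475.
Hence σ₀² = 1/0.043475 ≈ 23.0.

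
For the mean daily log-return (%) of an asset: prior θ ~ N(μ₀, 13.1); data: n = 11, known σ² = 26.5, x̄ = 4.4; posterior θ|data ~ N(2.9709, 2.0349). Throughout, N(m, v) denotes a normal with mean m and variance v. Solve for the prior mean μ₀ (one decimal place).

μ₀ = -4.8

The posterior mean is a precision-weighted average: μ_n = (τ₀μ₀ + τ_data·x̄)/(τ₀+τ_data), with τ₀=1/σ₀² and τ_data=n/σ².
Here τ₀ = 1/13.1 = 0.076336 and τ_data = 11/26.5 = 0.415094, so τ_n = 0.491430.
Rearranging for μ₀: μ₀ = (μ_n·τ_n − τ_data·x̄)/τ₀ = (2.9709·0.491430 − 0.415094·4.4) / 0.076336 = -0.366424/0.076336 ≈ -4.8.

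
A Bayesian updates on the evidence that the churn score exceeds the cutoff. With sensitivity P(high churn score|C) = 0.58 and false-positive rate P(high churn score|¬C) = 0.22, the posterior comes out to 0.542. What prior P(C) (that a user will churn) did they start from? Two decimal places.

Bayes' rule in odds form gives O(C|E) = O(C)·[P(E|C)/P(E|¬C)], hence O(C) = O(C|E)/LR.
Posterior odds = 0.542/(1−0.542) = 1.1834. LR = 0.58/0.22 = 2.6364.
Prior odds = 1.1834/2.6364 = 0.4489, so P(C) = 0.4489/(1+0.4489) ≈ 0.31.

P(C) = 0.31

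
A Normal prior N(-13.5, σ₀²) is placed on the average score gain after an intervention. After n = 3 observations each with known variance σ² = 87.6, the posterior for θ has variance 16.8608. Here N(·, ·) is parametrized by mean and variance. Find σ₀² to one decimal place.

σ₀² = 39.9

Posterior precision equals prior precision plus data precision: 1/σ_n² = 1/σ₀² + n/σ².
So 1/σ₀² = 1/16.8608 − 3/87.6 = 0.059309 − 0.034247 = 0.025062.
Hence σ₀² = 1/0.025062 ≈ 39.9.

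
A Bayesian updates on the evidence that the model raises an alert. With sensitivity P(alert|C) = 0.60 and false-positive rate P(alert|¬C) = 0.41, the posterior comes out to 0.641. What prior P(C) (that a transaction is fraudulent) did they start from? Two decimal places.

P(C) = 0.55

In odds form, posterior odds = prior odds × likelihood ratio, so prior odds = posterior odds ÷ LR.
Posterior odds = 0.641/(1−0.641) = 1.7855. LR = 0.60/0.41 = 1.4634.
Prior odds = 1.7855/1.4634 = 1.2201, so P(C) = 1.2201/(1+1.2201) ≈ 0.55.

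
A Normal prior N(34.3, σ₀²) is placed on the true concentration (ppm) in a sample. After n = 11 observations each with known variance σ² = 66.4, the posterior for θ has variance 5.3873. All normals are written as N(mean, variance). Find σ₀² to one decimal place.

For the Normal–Normal model with known σ², precisions add: τ_n = τ₀ + n/σ².
So 1/σ₀² = 1/5.3873 − 11/66.4 = 0.185622 − 0.165663 = 0.019959.
Hence σ₀² = 1/0.019959 ≈ 50.1.

σ₀² = 50.1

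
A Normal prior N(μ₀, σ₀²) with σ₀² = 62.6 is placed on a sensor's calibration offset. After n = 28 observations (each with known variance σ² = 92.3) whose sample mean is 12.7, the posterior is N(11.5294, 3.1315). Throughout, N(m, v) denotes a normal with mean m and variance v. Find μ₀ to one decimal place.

μ₀ = -10.7

The posterior mean is a precision-weighted average: μ_n = (τ₀μ₀ + τ_data·x̄)/(τ₀+τ_data), with τ₀=1/σ₀² and τ_data=n/σ².
Here τ₀ = 1/62.6 = 0.015974 and τ_data = 28/92.3 = 0.303359, so τ_n = 0.319333.
Rearranging for μ₀: μ₀ = (μ_n·τ_n − τ_data·x̄)/τ₀ = (11.5294·0.319333 − 0.303359·12.7) / 0.015974 = -0.170941/0.015974 ≈ -10.7.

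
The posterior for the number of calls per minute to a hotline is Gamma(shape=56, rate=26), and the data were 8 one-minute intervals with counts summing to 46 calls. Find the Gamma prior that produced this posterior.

A Gamma(α, β) prior (rate parametrization) on a Poisson rate with n observations summing to S gives posterior Gamma(α+S, β+n).
So α = 56 − 46 = 10 and β = 26 − 8 = 18.

Gamma(shape=10, rate=18)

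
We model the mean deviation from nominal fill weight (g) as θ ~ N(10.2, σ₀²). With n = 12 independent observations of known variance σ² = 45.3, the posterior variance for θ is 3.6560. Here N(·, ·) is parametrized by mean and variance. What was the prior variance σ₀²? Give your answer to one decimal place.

σ₀² = 116.0

Posterior precision equals prior precision plus data precision: 1/σ_n² = 1/σ₀² + n/σ².
So 1/σ₀² = 1/3.6560 − 12/45.3 = 0.273523 − 0.264901 = 0.008622.
Hence σ₀² = 1/0.008622 ≈ 116.0.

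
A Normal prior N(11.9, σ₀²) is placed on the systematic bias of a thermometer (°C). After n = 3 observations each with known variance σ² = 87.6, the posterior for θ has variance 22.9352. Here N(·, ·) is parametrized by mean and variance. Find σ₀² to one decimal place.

σ₀² = 106.9

For the Normal–Normal model with known σ², precisions add: τ_n = τ₀ + n/σ².
So 1/σ₀² = 1/22.9352 − 3/87.6 = 0.043601 − 0.034247 = 0.009354.
Hence σ₀² = 1/0.009354 ≈ 106.9.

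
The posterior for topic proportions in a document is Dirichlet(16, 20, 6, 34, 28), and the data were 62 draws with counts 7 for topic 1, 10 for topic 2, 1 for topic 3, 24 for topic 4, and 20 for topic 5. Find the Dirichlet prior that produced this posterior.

Dirichlet(9, 10, 5, 10, 8)

For a Dirichlet(α) prior with multinomial counts c, the posterior is Dirichlet(α + c) componentwise.
Subtract each count from the matching posterior parameter: 16−7=9, 20−10=10, 6−1=5, 34−24=10, 28−20=8.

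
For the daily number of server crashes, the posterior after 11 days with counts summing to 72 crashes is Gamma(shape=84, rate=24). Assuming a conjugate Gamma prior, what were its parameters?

Gamma(shape=12, rate=13)

Gamma–Poisson conjugacy: posterior shape = α + Σxᵢ, posterior rate = β + n.
So α = 84 − 72 = 12 and β = 24 − 11 = 13.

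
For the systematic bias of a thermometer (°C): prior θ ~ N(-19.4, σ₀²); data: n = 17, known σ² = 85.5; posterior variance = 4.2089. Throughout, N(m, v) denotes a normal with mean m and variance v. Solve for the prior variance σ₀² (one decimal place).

For the Normal–Normal model with known σ², precisions add: τ_n = τ₀ + n/σ².
So 1/σ₀² = 1/4.2089 − 17/85.5 = 0.237592 − 0.198830 = 0.038762.
Hence σ₀² = 1/0.038762 ≈ 25.8.

σ₀² = 25.8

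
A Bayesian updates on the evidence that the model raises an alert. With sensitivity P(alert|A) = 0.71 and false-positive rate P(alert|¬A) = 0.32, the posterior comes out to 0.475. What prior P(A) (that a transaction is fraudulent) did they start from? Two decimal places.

P(A) = 0.29

Bayes' rule in odds form gives O(A|E) = O(A)·[P(E|A)/P(E|¬A)], hence O(A) = O(A|E)/LR.
Posterior odds = 0.475/(1−0.475) = 0.9048. LR = 0.71/0.32 = 2.2188.
Prior odds = 0.9048/2.2188 = 0.4078, so P(A) = 0.4078/(1+0.4078) ≈ 0.29.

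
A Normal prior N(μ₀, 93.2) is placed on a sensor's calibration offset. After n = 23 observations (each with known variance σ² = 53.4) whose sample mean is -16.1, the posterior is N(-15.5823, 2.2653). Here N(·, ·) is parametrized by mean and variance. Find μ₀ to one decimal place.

μ₀ = 5.2

With known observation variance, the Normal–Normal posterior has precision τ_n = τ₀ + n/σ² and mean μ_n = (τ₀μ₀ + (n/σ²)x̄)/τ_n.
Here τ₀ = 1/93.2 = 0.010730 and τ_data = 23/53.4 = 0.430712, so τ_n = 0.441442.
Rearranging for μ₀: μ₀ = (μ_n·τ_n − τ_data·x̄)/τ₀ = (-15.5823·0.441442 − 0.430712·-16.1) / 0.010730 = 0.055782/0.010730 ≈ 5.2.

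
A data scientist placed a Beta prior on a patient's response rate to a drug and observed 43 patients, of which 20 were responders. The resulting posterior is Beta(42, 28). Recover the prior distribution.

Under Beta–binomial conjugacy the posterior parameters are (α+s, β+f).
Subtract the data counts: 42−20=22, 28−23=5.

Beta(22, 5)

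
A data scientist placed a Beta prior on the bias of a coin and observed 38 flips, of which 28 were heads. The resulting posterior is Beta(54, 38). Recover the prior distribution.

Beta(26, 28)

Beta is conjugate to the binomial likelihood: posterior = Beta(a+s, b+f).
Subtract the data counts: 54−28=26, 38−10=28.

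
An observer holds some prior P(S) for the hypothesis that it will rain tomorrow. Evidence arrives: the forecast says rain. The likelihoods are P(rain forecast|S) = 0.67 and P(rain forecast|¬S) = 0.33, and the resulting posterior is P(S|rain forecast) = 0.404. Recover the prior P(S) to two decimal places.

P(S) = 0.25

In odds form, posterior odds = prior odds × likelihood ratio, so prior odds = posterior odds ÷ LR.
Posterior odds = 0.404/(1−0.404) = 0.6779. LR = 0.67/0.33 = 2.0303.
Prior odds = 0.6779/2.0303 = 0.3339, so P(S) = 0.3339/(1+0.3339) ≈ 0.25.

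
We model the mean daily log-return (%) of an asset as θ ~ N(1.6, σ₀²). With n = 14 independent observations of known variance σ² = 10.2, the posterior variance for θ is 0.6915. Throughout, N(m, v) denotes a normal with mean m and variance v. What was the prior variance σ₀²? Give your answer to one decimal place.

σ₀² = 13.6

Posterior precision equals prior precision plus data precision: 1/σ_n² = 1/σ₀² + n/σ².
So 1/σ₀² = 1/0.6915 − 14/10.2 = 1.446132 − 1.372549 = 0.073583.
Hence σ₀² = 1/0.073583 ≈ 13.6.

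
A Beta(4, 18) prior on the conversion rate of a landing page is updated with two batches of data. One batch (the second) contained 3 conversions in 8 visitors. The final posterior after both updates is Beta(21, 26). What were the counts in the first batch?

14 conversions and 3 bounces

Sequential conjugate updates are equivalent to a single update on the pooled data, so total successes = posterior α − prior α and total failures = posterior β − prior β.
Total across both batches: 21−4=17 conversions, 26−18=8 bounces.
Subtract the second batch: 17−3=14 conversions and 8−5=3 bounces.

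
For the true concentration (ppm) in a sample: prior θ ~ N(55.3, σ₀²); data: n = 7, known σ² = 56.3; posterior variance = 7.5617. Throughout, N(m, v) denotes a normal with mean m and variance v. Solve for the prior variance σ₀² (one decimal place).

σ₀² = 126.4

For the Normal–Normal model with known σ², precisions add: τ_n = τ₀ + n/σ².
So 1/σ₀² = 1/7.5617 − 7/56.3 = 0.132245 − 0.124334 = 0.007911.
Hence σ₀² = 1/0.007911 ≈ 126.4.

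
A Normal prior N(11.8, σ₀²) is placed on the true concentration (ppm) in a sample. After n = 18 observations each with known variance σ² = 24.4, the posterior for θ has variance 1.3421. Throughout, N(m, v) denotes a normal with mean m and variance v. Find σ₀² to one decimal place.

σ₀² = 135.2

Posterior precision equals prior precision plus data precision: 1/σ_n² = 1/σ₀² + n/σ².
So 1/σ₀² = 1/1.3421 − 18/24.4 = 0.745101 − 0.737705 = 0.007396.
Hence σ₀² = 1/0.007396 ≈ 135.2.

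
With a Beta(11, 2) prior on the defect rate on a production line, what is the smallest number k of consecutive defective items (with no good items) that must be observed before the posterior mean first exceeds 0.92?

k = 13

After k defective items and 0 good items the posterior is Beta(11+k, 2), with mean (11+k)/(11+2+k).
Set (11+k)/(13+k) > 0.92 and solve: k > (0.92·13 − 11)/(1 − 0.92) = 12.000.
The smallest integer exceeding 12.000 is 13.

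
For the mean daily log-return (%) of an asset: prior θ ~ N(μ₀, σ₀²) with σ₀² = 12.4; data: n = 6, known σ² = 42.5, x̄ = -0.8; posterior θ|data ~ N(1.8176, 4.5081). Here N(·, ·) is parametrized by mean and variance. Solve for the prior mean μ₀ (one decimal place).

With known observation variance, the Normal–Normal posterior has precision τ_n = τ₀ + n/σ² and mean μ_n = (τ₀μ₀ + (n/σ²)x̄)/τ_n.
Here τ₀ = 1/12.4 = 0.080645 and τ_data = 6/42.5 = 0.141176, so τ_n = 0.221821.
Rearranging for μ₀: μ₀ = (μ_n·τ_n − τ_data·x̄)/τ₀ = (1.8176·0.221821 − 0.141176·-0.8) / 0.080645 = 0.516123/0.080645 ≈ 6.4.

μ₀ = 6.4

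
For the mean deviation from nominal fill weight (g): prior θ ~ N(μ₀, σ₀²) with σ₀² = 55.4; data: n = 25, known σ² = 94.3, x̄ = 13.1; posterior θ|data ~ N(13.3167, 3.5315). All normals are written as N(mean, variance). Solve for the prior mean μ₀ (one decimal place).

With known observation variance, the Normal–Normal posterior has precision τ_n = τ₀ + n/σ² and mean μ_n = (τ₀μ₀ + (n/σ²)x̄)/τ_n.
Here τ₀ = 1/55.4 = 0.018051 and τ_data = 25/94.3 = 0.265111, so τ_n = 0.283162.
Rearranging for μ₀: μ₀ = (μ_n·τ_n − τ_data·x̄)/τ₀ = (13.3167·0.283162 − 0.265111·13.1) / 0.018051 = 0.297829/0.018051 ≈ 16.5.

μ₀ = 16.5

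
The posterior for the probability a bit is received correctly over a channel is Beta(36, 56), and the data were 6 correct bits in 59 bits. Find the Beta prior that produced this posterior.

Beta(30, 3)

Beta is conjugate to the binomial likelihood: posterior = Beta(α+s, β+f).
So α = 36 − 6 = 30 and β = 56 − 53 = 3.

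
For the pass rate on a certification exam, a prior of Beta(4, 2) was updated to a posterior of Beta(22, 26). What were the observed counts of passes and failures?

Beta is conjugate to the binomial likelihood: posterior = Beta(α+s, β+f).
Match parameters: s=22−4=18, f=26−2=24.

18 passes and 24 failures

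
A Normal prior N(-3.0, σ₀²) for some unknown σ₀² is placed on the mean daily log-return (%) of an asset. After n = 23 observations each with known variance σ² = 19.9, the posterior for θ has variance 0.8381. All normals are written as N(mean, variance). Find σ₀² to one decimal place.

σ₀² = 26.7

For the Normal–Normal model with known σ², precisions add: τ_n = τ₀ + n/σ².
So 1/σ₀² = 1/0.8381 − 23/19.9 = 1.193175 − 1.155779 = 0.037396.
Hence σ₀² = 1/0.037396 ≈ 26.7.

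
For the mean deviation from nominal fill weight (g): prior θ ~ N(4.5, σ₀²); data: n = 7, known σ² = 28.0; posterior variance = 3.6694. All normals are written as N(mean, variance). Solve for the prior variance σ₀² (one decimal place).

σ₀² = 44.4

For the Normal–Normal model with known σ², precisions add: τ_n = τ₀ + n/σ².
So 1/σ₀² = 1/3.6694 − 7/28.0 = 0.272524 − 0.250000 = 0.022524.
Hence σ₀² = 1/0.022524 ≈ 44.4.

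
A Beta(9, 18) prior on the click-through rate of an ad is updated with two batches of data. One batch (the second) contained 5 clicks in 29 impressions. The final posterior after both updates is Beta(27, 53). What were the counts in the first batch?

Because Beta–binomial updating is additive in the counts, the combined data contributed (α_post−α_prior, β_post−β_prior) successes and failures.
Total across both batches: 27−9=18 clicks, 53−18=35 non-clicks.
Subtract the second batch: 18−5=13 clicks and 35−24=11 non-clicks.

13 clicks and 11 non-clicks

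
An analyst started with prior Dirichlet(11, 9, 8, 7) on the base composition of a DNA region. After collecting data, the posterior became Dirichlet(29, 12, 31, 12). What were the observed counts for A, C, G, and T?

For a Dirichlet(α) prior with multinomial counts c, the posterior is Dirichlet(α + c) componentwise.
Counts are posterior − prior componentwise: 29−11=18, 12−9=3, 31−8=23, 12−7=5.

counts (18, 3, 23, 5)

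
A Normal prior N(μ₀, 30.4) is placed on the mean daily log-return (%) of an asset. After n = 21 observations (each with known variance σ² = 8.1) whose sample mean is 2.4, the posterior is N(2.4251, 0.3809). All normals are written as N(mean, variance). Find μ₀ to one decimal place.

With known observation variance, the Normal–Normal posterior has precision τ_n = τ₀ + n/σ² and mean μ_n = (τ₀μ₀ + (n/σ²)x̄)/τ_n.
Here τ₀ = 1/30.4 = 0.032895 and τ_data = 21/8.1 = 2.592593, so τ_n = 2.625488.
Rearranging for μ₀: μ₀ = (μ_n·τ_n − τ_data·x̄)/τ₀ = (2.4251·2.625488 − 2.592593·2.4) / 0.032895 = 0.144848/0.032895 ≈ 4.4.

μ₀ = 4.4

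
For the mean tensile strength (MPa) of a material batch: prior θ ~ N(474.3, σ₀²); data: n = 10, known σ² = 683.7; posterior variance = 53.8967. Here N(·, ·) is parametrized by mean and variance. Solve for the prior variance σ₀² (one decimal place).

For the Normal–Normal model with known σ², precisions add: τ_n = τ₀ + n/σ².
So 1/σ₀² = 1/53.8967 − 10/683.7 = 0.018554 − 0.014626 = 0.003928.
Hence σ₀² = 1/0.003928 ≈ 254.6.

σ₀² = 254.6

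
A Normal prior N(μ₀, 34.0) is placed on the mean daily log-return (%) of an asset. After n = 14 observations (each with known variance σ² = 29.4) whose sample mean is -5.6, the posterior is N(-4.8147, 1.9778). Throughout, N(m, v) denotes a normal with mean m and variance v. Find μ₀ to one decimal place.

μ₀ = 7.9

With known observation variance, the Normal–Normal posterior has precision τ_n = τ₀ + n/σ² and mean μ_n = (τ₀μ₀ + (n/σ²)x̄)/τ_n.
Here τ₀ = 1/34.0 = 0.029412 and τ_data = 14/29.4 = 0.476190, so τ_n = 0.505602.
Rearranging for μ₀: μ₀ = (μ_n·τ_n − τ_data·x̄)/τ₀ = (-4.8147·0.505602 − 0.476190·-5.6) / 0.029412 = 0.232342/0.029412 ≈ 7.9.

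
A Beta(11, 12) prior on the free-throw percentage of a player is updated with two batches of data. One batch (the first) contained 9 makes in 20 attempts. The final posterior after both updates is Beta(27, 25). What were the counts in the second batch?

7 makes and 2 misses

Because Beta–binomial updating is additive in the counts, the combined data contributed (α_post−α_prior, β_post−β_prior) successes and failures.
Total across both batches: 27−11=16 makes, 25−12=13 misses.
Subtract the first batch: 16−9=7 makes and 13−11=2 misses.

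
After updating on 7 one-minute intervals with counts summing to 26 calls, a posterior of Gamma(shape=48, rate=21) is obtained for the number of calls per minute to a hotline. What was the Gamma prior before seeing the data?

Gamma–Poisson conjugacy: posterior shape = α + Σxᵢ, posterior rate = β + n.
So α = 48 − 26 = 22 and β = 21 − 7 = 14.

Gamma(shape=22, rate=14)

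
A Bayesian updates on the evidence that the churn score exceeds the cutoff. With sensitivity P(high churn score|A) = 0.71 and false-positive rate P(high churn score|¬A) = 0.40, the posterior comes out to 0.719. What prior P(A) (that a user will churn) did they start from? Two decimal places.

In odds form, posterior odds = prior odds × likelihood ratio, so prior odds = posterior odds ÷ LR.
Posterior odds = 0.719/(1−0.719) = 2.5587. LR = 0.71/0.40 = 1.7750.
Prior odds = 2.5587/1.7750 = 1.4415, so P(A) = 1.4415/(1+1.4415) ≈ 0.59.

P(A) = 0.59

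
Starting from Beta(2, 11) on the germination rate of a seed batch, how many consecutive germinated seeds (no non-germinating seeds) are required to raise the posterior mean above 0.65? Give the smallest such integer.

After k germinated seeds and 0 non-germinating seeds the posterior is Beta(2+k, 11), with mean (2+k)/(2+11+k).
Set (2+k)/(13+k) > 0.65 and solve: k > (0.65·13 − 2)/(1 − 0.65) = 18.429.
The smallest integer exceeding 18.429 is 19.

k = 19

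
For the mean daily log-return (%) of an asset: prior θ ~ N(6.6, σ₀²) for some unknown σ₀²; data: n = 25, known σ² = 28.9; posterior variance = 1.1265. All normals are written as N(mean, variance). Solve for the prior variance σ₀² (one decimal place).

For the Normal–Normal model with known σ², precisions add: τ_n = τ₀ + n/σ².
So 1/σ₀² = 1/1.1265 − 25/28.9 = 0.887705 − 0.865052 = 0.022653.
Hence σ₀² = 1/0.022653 ≈ 44.1.

σ₀² = 44.1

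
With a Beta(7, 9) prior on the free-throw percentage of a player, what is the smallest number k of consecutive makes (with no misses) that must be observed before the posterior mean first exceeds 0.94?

k = 135

After k makes and 0 misses the posterior is Beta(7+k, 9), with mean (7+k)/(7+9+k).
Set (7+k)/(16+k) > 0.94 and solve: k > (0.94·16 − 7)/(1 − 0.94) = 134.000.
The smallest integer exceeding 134.000 is 135, and checking k=135: (142)/(151) = 0.9404 > 0.94.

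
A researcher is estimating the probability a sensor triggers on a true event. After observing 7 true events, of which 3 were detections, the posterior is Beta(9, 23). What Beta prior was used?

Beta(6, 19)

Under Beta–binomial conjugacy the posterior parameters are (a+s, b+f).
So a = 9 − 3 = 6 and b = 23 − 4 = 19.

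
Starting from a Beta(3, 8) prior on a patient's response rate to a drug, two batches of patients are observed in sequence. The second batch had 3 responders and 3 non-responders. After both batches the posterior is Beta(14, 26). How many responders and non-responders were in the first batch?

8 responders and 15 non-responders

Sequential conjugate updates are equivalent to a single update on the pooled data, so total successes = posterior α − prior α and total failures = posterior β − prior β.
Total across both batches: 14−3=11 responders, 26−8=18 non-responders.
Subtract the second batch: 11−3=8 responders and 18−3=15 non-responders.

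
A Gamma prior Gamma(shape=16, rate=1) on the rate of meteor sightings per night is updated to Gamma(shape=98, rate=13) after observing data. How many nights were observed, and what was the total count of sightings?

n = 12 nights with total 82 sightings

Gamma–Poisson conjugacy: posterior shape = α + Σxᵢ, posterior rate = β + n.
Matching: Σxᵢ = 98 − 16 = 82 and n = 13 − 1 = 12.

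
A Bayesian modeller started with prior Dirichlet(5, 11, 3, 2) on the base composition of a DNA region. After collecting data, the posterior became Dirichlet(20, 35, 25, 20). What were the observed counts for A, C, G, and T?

counts (15, 24, 22, 18)

For a Dirichlet(α) prior with multinomial counts c, the posterior is Dirichlet(α + c) componentwise.
Counts are posterior − prior componentwise: 20−5=15, 35−11=24, 25−3=22, 20−2=18.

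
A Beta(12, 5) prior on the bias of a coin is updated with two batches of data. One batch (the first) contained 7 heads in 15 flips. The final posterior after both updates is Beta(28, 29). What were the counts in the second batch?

9 heads and 16 tails

Sequential conjugate updates are equivalent to a single update on the pooled data, so total successes = posterior α − prior α and total failures = posterior β − prior β.
Total across both batches: 28−12=16 heads, 29−5=24 tails.
Subtract the first batch: 16−7=9 heads and 24−8=16 tails.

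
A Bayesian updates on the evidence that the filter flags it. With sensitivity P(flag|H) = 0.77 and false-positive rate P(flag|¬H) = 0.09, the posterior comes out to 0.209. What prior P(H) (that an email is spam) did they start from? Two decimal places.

In odds form, posterior odds = prior odds × likelihood ratio, so prior odds = posterior odds ÷ LR.
Posterior odds = 0.209/(1−0.209) = 0.2642. LR = 0.77/0.09 = 8.5556.
Prior odds = 0.2642/8.5556 = 0.0309, so P(H) = 0.0309/(1+0.0309) ≈ 0.03.

P(H) = 0.03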